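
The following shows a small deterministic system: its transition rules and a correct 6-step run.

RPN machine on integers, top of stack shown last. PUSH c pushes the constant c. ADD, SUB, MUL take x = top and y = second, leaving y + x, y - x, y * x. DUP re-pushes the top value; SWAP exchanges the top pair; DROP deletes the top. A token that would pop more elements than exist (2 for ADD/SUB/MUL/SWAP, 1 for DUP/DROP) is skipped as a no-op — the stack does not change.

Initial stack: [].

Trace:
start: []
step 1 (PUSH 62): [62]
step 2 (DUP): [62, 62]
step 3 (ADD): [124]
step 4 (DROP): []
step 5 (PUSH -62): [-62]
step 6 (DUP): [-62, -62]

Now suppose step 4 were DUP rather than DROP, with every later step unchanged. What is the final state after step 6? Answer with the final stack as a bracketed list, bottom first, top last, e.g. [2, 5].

(re-executing from step 4 with the substitution; state before step 4: [124])
step 4 (DUP): [124, 124]
step 5 (PUSH -62): [124, 124, -62]
step 6 (DUP): [124, 124, -62, -62]

[124, 124, -62, -62]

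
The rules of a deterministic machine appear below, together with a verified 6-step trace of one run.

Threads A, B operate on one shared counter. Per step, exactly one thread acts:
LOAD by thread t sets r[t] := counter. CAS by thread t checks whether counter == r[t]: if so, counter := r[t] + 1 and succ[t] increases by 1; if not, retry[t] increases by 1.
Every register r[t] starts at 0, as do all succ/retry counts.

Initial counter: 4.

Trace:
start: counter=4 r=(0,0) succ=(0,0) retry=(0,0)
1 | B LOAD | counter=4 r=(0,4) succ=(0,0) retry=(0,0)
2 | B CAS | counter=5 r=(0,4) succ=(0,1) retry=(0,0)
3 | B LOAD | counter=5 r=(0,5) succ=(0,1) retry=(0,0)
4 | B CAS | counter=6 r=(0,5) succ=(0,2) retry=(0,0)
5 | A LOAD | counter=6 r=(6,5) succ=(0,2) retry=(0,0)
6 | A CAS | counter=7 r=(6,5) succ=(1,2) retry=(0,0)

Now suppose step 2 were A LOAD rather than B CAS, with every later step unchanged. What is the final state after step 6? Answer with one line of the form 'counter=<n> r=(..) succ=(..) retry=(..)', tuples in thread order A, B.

counter=6 r=(5,4) succ=(1,1) retry=(0,0)

(re-executing from step 2 with the substitution; state before step 2: counter=4 r=(0,4) succ=(0,0) retry=(0,0))
2 | A LOAD | counter=4 r=(4,4) succ=(0,0) retry=(0,0)
3 | B LOAD | counter=4 r=(4,4) succ=(0,0) retry=(0,0)
4 | B CAS | counter=5 r=(4,4) succ=(0,1) retry=(0,0)
5 | A LOAD | counter=5 r=(5,4) succ=(0,1) retry=(0,0)
6 | A CAS | counter=6 r=(5,4) succ=(1,1) retry=(0,0)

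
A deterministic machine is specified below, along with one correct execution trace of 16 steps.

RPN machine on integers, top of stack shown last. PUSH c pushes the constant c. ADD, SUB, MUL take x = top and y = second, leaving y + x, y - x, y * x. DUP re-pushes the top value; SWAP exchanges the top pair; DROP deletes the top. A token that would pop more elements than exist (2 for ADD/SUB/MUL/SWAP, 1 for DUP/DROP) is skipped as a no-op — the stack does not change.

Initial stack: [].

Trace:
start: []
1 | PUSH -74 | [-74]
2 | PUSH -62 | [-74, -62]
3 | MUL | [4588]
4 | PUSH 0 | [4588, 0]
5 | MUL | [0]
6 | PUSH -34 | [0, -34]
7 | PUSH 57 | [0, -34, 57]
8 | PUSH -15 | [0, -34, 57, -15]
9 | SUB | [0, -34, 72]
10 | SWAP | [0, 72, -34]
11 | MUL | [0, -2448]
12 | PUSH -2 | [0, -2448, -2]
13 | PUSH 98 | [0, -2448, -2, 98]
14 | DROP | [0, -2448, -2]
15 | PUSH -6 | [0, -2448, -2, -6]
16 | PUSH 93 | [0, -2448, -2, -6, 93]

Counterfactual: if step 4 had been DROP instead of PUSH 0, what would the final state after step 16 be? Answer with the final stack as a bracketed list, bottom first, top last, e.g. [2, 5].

[-2448, -2, -6, 93]

(re-executing from step 4 with the substitution; state before step 4: [4588])
4 | DROP | []
5 | MUL | []
6 | PUSH -34 | [-34]
7 | PUSH 57 | [-34, 57]
8 | PUSH -15 | [-34, 57, -15]
9 | SUB | [-34, 72]
10 | SWAP | [72, -34]
11 | MUL | [-2448]
12 | PUSH -2 | [-2448, -2]
13 | PUSH 98 | [-2448, -2, 98]
14 | DROP | [-2448, -2]
15 | PUSH -6 | [-2448, -2, -6]
16 | PUSH 93 | [-2448, -2, -6, 93]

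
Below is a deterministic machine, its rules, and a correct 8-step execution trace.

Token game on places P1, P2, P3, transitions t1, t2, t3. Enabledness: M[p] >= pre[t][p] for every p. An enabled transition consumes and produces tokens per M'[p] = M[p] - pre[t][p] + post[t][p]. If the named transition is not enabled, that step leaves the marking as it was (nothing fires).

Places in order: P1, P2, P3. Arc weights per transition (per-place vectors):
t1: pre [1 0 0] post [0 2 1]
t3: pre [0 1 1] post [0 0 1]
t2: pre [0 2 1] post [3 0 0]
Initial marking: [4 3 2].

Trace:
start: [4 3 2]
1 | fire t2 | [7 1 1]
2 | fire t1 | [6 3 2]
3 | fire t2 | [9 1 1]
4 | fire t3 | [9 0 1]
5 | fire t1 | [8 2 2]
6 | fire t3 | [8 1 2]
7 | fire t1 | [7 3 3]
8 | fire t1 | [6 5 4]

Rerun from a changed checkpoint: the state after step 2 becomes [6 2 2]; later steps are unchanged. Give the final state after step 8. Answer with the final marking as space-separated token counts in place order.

state after step 2 := [6 2 2]
3 | fire t2 | [9 0 1]
4 | fire t3 | [9 0 1]
5 | fire t1 | [8 2 2]
6 | fire t3 | [8 1 2]
7 | fire t1 | [7 3 3]
8 | fire t1 | [6 5 4]

6 5 4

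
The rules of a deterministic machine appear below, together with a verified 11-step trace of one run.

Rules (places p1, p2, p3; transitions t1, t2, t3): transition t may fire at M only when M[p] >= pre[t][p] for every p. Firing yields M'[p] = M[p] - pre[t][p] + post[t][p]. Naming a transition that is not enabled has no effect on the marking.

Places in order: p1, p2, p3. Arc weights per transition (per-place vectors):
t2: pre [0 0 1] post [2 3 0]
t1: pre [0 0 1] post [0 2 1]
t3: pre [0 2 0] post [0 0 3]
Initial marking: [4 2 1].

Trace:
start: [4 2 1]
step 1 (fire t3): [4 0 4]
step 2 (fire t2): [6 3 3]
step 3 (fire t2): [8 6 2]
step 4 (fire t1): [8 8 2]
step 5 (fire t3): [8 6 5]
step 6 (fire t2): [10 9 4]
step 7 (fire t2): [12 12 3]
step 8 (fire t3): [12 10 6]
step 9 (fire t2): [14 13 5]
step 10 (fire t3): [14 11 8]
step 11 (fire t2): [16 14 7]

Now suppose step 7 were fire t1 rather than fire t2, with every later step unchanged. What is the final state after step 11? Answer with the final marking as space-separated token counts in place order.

14 13 8

(re-executing from step 7 with the substitution; state before step 7: [10 9 4])
step 7 (fire t1): [10 11 4]
step 8 (fire t3): [10 9 7]
step 9 (fire t2): [12 12 6]
step 10 (fire t3): [12 10 9]
step 11 (fire t2): [14 13 8]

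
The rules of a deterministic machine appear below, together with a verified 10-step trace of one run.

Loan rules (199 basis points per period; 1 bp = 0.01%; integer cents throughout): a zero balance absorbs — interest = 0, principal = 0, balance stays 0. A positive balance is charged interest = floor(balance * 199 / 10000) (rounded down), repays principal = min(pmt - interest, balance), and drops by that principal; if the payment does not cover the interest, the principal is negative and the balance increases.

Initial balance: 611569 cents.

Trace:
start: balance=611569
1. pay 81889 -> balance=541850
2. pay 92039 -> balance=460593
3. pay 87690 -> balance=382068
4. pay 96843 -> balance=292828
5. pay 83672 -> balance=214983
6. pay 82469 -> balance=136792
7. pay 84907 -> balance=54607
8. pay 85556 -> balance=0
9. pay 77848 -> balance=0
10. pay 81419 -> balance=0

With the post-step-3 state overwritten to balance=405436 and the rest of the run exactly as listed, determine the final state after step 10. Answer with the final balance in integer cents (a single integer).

state after step 3 := balance=405436
4. pay 96843 -> balance=316661
5. pay 83672 -> balance=239290
6. pay 82469 -> balance=161582
7. pay 84907 -> balance=79890
8. pay 85556 -> balance=0
9. pay 77848 -> balance=0
10. pay 81419 -> balance=0

0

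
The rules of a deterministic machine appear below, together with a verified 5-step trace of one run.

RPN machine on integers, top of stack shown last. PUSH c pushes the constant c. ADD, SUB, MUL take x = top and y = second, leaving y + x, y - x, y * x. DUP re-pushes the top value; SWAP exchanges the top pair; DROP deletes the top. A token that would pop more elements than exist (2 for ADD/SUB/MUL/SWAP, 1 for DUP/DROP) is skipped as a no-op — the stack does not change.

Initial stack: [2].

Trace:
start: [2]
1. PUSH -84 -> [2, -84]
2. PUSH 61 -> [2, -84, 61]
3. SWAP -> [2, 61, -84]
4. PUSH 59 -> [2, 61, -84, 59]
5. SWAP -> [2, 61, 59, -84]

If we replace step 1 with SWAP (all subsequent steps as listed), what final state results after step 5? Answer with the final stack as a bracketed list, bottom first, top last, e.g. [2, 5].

(re-executing from step 1 with the substitution; state before step 1: [2])
1. SWAP -> [2]
2. PUSH 61 -> [2, 61]
3. SWAP -> [61, 2]
4. PUSH 59 -> [61, 2, 59]
5. SWAP -> [61, 59, 2]

[61, 59, 2]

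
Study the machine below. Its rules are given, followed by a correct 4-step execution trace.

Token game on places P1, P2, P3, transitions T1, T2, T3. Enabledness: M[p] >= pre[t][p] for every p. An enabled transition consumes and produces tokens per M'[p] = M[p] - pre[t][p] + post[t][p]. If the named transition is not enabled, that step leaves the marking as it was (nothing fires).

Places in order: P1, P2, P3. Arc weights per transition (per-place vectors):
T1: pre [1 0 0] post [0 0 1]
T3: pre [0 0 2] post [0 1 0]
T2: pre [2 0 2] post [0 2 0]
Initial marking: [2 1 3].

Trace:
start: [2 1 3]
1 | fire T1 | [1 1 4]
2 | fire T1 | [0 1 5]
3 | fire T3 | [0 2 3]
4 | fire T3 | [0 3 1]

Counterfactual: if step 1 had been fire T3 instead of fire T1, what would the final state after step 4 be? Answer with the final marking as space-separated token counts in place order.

1 3 0

(re-executing from step 1 with the substitution; state before step 1: [2 1 3])
1 | fire T3 | [2 2 1]
2 | fire T1 | [1 2 2]
3 | fire T3 | [1 3 0]
4 | fire T3 | [1 3 0]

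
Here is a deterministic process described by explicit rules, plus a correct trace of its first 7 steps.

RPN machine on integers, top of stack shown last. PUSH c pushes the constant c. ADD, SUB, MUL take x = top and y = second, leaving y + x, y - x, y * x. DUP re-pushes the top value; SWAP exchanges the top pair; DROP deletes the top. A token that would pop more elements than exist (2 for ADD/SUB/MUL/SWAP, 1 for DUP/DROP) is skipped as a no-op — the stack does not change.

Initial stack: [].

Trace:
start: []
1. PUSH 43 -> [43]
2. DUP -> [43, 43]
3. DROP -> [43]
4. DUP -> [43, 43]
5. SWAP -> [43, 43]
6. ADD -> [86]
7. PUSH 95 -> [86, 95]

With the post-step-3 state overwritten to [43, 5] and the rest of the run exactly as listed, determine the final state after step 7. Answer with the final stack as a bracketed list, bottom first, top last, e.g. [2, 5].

[43, 10, 95]

state after step 3 := [43, 5]
4. DUP -> [43, 5, 5]
5. SWAP -> [43, 5, 5]
6. ADD -> [43, 10]
7. PUSH 95 -> [43, 10, 95]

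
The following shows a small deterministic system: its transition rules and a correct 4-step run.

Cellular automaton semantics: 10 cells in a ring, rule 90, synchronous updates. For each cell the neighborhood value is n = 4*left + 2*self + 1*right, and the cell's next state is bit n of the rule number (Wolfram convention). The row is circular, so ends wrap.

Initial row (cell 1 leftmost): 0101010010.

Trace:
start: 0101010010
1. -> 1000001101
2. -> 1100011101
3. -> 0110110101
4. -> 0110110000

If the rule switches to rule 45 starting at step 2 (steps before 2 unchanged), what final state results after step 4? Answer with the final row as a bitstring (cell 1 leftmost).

(re-executing steps 2..4 under rule 45; state before step 2: 1000001101)
2. -> 0011101011
3. -> 0010011110
4. -> 1010010000

1010010000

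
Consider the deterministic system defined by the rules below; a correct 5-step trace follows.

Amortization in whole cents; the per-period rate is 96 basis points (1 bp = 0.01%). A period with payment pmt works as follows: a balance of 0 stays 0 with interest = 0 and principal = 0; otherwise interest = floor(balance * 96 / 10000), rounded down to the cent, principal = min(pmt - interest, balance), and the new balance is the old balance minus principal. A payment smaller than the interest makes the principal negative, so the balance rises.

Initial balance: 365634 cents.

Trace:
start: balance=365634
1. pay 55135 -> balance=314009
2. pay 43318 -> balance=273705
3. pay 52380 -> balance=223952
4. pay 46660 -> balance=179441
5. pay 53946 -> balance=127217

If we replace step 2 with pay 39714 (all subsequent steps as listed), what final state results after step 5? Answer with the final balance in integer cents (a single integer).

130926

(re-executing from step 2 with the substitution; state before step 2: balance=314009)
2. pay 39714 -> balance=277309
3. pay 52380 -> balance=227591
4. pay 46660 -> balance=183115
5. pay 53946 -> balance=130926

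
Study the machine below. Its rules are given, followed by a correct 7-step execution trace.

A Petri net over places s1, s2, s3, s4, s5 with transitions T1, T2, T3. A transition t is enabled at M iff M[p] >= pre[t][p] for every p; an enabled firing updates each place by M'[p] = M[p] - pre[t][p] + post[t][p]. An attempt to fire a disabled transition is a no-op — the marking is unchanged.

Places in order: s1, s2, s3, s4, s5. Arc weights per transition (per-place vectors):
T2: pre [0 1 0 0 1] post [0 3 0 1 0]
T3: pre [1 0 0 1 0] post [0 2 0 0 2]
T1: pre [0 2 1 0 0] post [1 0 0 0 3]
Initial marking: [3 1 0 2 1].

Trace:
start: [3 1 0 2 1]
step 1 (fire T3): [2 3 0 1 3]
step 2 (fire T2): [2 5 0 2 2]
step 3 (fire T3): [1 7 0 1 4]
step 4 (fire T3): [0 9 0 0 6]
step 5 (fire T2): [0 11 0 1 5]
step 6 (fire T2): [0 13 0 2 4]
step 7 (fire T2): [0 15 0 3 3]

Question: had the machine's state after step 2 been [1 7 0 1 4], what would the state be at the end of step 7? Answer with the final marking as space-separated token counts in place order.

0 15 0 3 3

state after step 2 := [1 7 0 1 4]
step 3 (fire T3): [0 9 0 0 6]
step 4 (fire T3): [0 9 0 0 6]
step 5 (fire T2): [0 11 0 1 5]
step 6 (fire T2): [0 13 0 2 4]
step 7 (fire T2): [0 15 0 3 3]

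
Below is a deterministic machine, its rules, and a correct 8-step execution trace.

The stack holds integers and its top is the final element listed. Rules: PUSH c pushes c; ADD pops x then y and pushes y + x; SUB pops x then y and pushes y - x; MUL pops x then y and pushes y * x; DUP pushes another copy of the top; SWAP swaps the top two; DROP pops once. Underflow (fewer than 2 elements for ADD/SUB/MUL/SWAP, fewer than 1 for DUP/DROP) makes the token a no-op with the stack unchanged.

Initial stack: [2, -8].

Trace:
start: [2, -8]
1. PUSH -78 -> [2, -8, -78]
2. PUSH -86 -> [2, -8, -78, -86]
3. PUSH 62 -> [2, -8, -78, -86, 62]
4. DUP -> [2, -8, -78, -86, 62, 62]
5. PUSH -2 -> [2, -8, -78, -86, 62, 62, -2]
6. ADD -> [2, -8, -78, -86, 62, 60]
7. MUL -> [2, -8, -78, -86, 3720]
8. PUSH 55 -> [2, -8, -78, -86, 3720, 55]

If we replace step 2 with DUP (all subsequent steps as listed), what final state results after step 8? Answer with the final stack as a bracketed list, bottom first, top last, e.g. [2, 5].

[2, -8, -78, -78, 3720, 55]

(re-executing from step 2 with the substitution; state before step 2: [2, -8, -78])
2. DUP -> [2, -8, -78, -78]
3. PUSH 62 -> [2, -8, -78, -78, 62]
4. DUP -> [2, -8, -78, -78, 62, 62]
5. PUSH -2 -> [2, -8, -78, -78, 62, 62, -2]
6. ADD -> [2, -8, -78, -78, 62, 60]
7. MUL -> [2, -8, -78, -78, 3720]
8. PUSH 55 -> [2, -8, -78, -78, 3720, 55]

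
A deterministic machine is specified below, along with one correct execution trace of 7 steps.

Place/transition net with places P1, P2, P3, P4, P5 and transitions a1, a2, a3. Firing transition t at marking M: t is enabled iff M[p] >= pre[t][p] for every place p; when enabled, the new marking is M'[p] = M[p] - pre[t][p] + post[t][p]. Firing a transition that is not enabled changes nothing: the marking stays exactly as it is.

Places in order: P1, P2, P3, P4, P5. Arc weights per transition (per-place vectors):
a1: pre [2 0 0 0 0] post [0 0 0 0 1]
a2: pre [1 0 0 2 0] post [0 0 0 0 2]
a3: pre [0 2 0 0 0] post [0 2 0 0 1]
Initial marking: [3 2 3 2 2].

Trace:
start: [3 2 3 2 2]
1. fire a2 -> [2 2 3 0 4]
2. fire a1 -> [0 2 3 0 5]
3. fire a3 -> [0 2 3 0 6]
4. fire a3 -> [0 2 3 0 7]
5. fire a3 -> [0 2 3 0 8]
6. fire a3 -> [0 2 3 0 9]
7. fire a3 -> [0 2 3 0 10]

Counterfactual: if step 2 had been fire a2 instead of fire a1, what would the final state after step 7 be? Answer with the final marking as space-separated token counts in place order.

(re-executing from step 2 with the substitution; state before step 2: [2 2 3 0 4])
2. fire a2 -> [2 2 3 0 4]
3. fire a3 -> [2 2 3 0 5]
4. fire a3 -> [2 2 3 0 6]
5. fire a3 -> [2 2 3 0 7]
6. fire a3 -> [2 2 3 0 8]
7. fire a3 -> [2 2 3 0 9]

2 2 3 0 9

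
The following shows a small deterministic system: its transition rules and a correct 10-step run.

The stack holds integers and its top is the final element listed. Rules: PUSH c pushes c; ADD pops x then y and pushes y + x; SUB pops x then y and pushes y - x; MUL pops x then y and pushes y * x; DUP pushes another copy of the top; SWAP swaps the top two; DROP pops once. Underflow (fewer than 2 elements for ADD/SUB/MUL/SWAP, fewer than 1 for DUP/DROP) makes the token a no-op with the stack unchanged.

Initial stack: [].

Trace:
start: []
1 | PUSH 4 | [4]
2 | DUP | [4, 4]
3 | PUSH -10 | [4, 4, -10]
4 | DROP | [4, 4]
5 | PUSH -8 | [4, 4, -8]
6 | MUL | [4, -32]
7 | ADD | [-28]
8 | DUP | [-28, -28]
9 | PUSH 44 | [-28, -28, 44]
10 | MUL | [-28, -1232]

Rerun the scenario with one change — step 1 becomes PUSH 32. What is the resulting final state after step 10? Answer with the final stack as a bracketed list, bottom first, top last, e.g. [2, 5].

[-224, -9856]

(re-executing from step 1 with the substitution; state before step 1: [])
1 | PUSH 32 | [32]
2 | DUP | [32, 32]
3 | PUSH -10 | [32, 32, -10]
4 | DROP | [32, 32]
5 | PUSH -8 | [32, 32, -8]
6 | MUL | [32, -256]
7 | ADD | [-224]
8 | DUP | [-224, -224]
9 | PUSH 44 | [-224, -224, 44]
10 | MUL | [-224, -9856]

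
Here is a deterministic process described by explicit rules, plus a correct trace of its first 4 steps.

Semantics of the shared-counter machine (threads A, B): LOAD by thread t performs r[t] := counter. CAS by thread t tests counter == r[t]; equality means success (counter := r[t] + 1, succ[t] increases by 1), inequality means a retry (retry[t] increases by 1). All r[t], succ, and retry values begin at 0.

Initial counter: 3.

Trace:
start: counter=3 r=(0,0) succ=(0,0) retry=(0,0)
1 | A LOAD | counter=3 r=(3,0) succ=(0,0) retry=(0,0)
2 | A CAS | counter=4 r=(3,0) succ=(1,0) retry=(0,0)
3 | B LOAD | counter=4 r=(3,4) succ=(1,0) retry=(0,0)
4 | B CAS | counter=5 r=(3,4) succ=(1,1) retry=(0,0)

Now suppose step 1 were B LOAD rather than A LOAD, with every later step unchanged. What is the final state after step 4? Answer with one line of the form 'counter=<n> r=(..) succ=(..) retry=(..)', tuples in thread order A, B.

(re-executing from step 1 with the substitution; state before step 1: counter=3 r=(0,0) succ=(0,0) retry=(0,0))
1 | B LOAD | counter=3 r=(0,3) succ=(0,0) retry=(0,0)
2 | A CAS | counter=3 r=(0,3) succ=(0,0) retry=(1,0)
3 | B LOAD | counter=3 r=(0,3) succ=(0,0) retry=(1,0)
4 | B CAS | counter=4 r=(0,3) succ=(0,1) retry=(1,0)

counter=4 r=(0,3) succ=(0,1) retry=(1,0)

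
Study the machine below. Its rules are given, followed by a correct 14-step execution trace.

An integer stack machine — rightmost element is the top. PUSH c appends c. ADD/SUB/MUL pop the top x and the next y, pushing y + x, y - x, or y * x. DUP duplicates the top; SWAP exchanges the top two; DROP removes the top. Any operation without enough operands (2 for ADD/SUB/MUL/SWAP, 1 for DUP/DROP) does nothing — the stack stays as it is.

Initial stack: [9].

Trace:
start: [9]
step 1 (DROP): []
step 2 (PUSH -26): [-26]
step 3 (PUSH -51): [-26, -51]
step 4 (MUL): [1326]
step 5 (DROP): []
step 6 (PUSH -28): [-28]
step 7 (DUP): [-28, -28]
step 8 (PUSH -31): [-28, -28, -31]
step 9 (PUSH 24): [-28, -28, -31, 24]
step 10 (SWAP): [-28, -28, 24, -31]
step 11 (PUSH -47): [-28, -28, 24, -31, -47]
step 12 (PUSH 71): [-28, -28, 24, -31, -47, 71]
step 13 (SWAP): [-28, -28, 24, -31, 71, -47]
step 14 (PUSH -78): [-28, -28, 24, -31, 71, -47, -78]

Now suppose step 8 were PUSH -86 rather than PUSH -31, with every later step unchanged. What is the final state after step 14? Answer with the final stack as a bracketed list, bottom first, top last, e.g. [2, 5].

[-28, -28, 24, -86, 71, -47, -78]

(re-executing from step 8 with the substitution; state before step 8: [-28, -28])
step 8 (PUSH -86): [-28, -28, -86]
step 9 (PUSH 24): [-28, -28, -86, 24]
step 10 (SWAP): [-28, -28, 24, -86]
step 11 (PUSH -47): [-28, -28, 24, -86, -47]
step 12 (PUSH 71): [-28, -28, 24, -86, -47, 71]
step 13 (SWAP): [-28, -28, 24, -86, 71, -47]
step 14 (PUSH -78): [-28, -28, 24, -86, 71, -47, -78]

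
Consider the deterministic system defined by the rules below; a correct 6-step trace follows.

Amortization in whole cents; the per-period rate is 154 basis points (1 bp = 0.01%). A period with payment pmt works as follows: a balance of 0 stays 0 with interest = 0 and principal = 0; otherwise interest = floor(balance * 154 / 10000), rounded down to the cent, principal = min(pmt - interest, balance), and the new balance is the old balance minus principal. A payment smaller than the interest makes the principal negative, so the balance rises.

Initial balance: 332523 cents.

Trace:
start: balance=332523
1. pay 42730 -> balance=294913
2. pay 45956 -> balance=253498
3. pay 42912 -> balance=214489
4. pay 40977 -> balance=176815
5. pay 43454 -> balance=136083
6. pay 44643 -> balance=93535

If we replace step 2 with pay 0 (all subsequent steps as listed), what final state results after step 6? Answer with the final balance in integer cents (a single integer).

(re-executing from step 2 with the substitution; state before step 2: balance=294913)
2. pay 0 -> balance=299454
3. pay 42912 -> balance=261153
4. pay 40977 -> balance=224197
5. pay 43454 -> balance=184195
6. pay 44643 -> balance=142388

142388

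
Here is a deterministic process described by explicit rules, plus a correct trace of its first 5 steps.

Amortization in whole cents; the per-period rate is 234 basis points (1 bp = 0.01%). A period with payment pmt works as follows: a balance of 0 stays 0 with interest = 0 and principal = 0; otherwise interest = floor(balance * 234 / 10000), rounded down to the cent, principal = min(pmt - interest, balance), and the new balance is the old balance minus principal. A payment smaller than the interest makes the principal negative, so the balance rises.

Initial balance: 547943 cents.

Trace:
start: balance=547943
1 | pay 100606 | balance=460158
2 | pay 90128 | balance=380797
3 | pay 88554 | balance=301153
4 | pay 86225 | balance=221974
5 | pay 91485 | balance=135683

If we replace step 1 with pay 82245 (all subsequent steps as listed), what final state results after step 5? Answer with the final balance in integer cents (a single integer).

(re-executing from step 1 with the substitution; state before step 1: balance=547943)
1 | pay 82245 | balance=478519
2 | pay 90128 | balance=399588
3 | pay 88554 | balance=320384
4 | pay 86225 | balance=241655
5 | pay 91485 | balance=155824

155824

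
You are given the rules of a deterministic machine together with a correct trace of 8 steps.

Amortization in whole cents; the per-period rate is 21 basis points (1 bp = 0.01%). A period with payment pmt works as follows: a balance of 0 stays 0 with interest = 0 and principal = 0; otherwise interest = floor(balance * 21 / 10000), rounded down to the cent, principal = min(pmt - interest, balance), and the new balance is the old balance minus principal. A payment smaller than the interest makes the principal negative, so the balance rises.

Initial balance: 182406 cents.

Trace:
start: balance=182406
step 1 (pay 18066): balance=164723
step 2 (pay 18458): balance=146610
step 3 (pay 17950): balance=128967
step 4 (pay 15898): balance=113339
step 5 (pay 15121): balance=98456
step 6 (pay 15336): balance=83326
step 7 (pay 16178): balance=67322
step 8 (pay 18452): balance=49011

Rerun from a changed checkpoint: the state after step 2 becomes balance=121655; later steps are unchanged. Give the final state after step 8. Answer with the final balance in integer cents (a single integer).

state after step 2 := balance=121655
step 3 (pay 17950): balance=103960
step 4 (pay 15898): balance=88280
step 5 (pay 15121): balance=73344
step 6 (pay 15336): balance=58162
step 7 (pay 16178): balance=42106
step 8 (pay 18452): balance=23742

23742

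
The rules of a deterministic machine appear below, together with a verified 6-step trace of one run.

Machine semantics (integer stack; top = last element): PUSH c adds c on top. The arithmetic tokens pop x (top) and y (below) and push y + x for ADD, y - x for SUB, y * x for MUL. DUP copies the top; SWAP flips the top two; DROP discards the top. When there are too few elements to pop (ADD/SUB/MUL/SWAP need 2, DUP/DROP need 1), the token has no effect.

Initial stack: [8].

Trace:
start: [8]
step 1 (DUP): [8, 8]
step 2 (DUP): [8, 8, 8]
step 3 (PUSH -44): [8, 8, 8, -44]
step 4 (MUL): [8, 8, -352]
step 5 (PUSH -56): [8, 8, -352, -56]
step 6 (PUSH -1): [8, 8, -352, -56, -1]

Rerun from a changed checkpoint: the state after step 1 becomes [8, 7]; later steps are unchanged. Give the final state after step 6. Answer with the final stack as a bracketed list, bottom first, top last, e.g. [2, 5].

[8, 7, -308, -56, -1]

state after step 1 := [8, 7]
step 2 (DUP): [8, 7, 7]
step 3 (PUSH -44): [8, 7, 7, -44]
step 4 (MUL): [8, 7, -308]
step 5 (PUSH -56): [8, 7, -308, -56]
step 6 (PUSH -1): [8, 7, -308, -56, -1]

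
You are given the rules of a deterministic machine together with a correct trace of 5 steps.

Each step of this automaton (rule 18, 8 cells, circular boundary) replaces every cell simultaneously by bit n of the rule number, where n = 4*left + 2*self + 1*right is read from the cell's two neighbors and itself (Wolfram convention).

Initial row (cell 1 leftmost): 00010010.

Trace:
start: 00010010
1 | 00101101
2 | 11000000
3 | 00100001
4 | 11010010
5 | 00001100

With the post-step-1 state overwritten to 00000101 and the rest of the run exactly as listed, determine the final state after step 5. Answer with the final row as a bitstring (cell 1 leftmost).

00000000

state after step 1 := 00000101
2 | 10001000
3 | 01010101
4 | 00000000
5 | 00000000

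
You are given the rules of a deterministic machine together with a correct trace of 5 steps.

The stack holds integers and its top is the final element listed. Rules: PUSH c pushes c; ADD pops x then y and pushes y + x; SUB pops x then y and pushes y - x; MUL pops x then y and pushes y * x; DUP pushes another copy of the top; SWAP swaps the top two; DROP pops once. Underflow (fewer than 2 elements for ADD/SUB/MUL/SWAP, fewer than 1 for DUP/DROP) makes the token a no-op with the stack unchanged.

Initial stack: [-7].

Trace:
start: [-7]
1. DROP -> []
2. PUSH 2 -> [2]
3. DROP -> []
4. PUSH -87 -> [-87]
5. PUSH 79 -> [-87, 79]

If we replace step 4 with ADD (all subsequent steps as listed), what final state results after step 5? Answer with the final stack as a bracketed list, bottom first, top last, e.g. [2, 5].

[79]

(re-executing from step 4 with the substitution; state before step 4: [])
4. ADD -> []
5. PUSH 79 -> [79]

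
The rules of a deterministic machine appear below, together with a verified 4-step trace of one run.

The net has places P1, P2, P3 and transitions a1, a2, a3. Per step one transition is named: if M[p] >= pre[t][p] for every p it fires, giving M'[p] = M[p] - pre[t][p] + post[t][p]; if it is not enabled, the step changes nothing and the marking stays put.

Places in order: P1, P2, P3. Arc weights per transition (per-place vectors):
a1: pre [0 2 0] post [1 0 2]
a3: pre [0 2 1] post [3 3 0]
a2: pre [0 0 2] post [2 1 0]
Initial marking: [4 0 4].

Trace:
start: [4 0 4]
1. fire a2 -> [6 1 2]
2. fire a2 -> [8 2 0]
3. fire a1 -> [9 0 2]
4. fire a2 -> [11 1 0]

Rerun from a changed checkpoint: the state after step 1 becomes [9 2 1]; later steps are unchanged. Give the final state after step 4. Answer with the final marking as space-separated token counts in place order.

state after step 1 := [9 2 1]
2. fire a2 -> [9 2 1]
3. fire a1 -> [10 0 3]
4. fire a2 -> [12 1 1]

12 1 1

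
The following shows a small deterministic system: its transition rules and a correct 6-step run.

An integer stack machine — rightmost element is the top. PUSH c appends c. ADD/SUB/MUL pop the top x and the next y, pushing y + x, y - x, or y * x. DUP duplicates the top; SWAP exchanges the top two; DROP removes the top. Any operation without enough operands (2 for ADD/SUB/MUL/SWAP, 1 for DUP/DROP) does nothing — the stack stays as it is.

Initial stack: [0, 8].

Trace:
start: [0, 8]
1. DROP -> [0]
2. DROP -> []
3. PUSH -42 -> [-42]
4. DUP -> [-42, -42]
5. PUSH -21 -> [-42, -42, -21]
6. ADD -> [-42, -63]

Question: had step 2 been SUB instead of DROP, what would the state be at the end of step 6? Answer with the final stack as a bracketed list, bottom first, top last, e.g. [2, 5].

(re-executing from step 2 with the substitution; state before step 2: [0])
2. SUB -> [0]
3. PUSH -42 -> [0, -42]
4. DUP -> [0, -42, -42]
5. PUSH -21 -> [0, -42, -42, -21]
6. ADD -> [0, -42, -63]

[0, -42, -63]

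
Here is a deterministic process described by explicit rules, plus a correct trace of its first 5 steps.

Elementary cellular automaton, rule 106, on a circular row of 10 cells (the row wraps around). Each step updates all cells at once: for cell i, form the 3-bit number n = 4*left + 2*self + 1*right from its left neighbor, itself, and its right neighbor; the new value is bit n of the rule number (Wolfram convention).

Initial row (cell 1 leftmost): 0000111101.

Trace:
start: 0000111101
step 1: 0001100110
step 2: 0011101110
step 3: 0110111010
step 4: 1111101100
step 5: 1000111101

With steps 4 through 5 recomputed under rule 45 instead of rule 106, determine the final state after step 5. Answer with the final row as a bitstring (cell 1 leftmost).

(re-executing steps 4..5 under rule 45; state before step 4: 0110111010)
step 4: 0101100110
step 5: 0111000100

0111000100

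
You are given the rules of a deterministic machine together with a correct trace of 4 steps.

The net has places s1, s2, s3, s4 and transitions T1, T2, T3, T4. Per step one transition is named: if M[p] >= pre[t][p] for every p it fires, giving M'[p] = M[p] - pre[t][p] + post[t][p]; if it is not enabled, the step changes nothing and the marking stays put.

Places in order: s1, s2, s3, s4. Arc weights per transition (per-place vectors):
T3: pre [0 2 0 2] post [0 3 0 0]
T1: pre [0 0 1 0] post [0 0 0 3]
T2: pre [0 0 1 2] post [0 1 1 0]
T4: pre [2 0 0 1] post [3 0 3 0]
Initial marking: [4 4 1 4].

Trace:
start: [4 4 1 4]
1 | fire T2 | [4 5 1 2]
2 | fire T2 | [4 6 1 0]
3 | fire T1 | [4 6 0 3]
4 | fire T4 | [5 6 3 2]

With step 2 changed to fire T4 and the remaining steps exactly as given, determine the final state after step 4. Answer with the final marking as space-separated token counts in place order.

(re-executing from step 2 with the substitution; state before step 2: [4 5 1 2])
2 | fire T4 | [5 5 4 1]
3 | fire T1 | [5 5 3 4]
4 | fire T4 | [6 5 6 3]

6 5 6 3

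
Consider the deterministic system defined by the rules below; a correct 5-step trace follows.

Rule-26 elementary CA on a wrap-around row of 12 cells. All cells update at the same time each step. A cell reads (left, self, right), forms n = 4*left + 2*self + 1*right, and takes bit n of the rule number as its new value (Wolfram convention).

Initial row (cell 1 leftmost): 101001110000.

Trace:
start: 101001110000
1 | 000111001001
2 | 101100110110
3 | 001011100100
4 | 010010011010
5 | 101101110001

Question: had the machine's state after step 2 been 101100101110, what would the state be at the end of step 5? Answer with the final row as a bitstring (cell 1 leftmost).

101100100010

state after step 2 := 101100101110
3 | 001011001000
4 | 010010110100
5 | 101100100010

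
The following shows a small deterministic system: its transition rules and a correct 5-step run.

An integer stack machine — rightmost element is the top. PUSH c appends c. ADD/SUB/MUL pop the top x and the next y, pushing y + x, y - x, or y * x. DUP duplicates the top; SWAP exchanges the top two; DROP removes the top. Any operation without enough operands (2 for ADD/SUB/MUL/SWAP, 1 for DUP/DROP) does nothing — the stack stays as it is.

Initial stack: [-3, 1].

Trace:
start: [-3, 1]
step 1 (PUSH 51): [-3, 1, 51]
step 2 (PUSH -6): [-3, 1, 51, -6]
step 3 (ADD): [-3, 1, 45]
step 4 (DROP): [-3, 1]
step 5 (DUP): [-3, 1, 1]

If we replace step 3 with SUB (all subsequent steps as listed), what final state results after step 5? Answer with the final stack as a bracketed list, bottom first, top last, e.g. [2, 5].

(re-executing from step 3 with the substitution; state before step 3: [-3, 1, 51, -6])
step 3 (SUB): [-3, 1, 57]
step 4 (DROP): [-3, 1]
step 5 (DUP): [-3, 1, 1]

[-3, 1, 1]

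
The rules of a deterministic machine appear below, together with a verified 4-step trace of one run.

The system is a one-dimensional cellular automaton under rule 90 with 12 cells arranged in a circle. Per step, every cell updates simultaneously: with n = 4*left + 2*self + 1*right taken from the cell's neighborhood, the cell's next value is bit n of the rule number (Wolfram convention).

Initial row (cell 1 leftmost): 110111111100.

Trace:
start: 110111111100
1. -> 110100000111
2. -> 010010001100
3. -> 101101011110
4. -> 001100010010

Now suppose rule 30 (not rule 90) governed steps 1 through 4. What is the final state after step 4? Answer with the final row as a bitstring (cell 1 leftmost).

(re-executing steps 1..4 under rule 30; state before step 1: 110111111100)
1. -> 100100000011
2. -> 011110000110
3. -> 110001001101
4. -> 001011111001

001011111001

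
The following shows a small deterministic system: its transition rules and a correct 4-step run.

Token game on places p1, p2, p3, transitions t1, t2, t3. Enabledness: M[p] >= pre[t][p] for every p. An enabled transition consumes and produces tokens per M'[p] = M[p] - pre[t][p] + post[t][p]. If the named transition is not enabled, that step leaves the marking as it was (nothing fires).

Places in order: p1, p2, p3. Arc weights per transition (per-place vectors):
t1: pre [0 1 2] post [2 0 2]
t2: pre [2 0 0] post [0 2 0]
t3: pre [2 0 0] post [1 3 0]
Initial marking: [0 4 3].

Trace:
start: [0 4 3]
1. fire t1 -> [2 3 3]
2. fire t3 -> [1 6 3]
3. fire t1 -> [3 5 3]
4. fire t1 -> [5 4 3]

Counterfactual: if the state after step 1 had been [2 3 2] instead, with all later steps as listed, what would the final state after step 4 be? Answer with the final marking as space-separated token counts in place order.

5 4 2

state after step 1 := [2 3 2]
2. fire t3 -> [1 6 2]
3. fire t1 -> [3 5 2]
4. fire t1 -> [5 4 2]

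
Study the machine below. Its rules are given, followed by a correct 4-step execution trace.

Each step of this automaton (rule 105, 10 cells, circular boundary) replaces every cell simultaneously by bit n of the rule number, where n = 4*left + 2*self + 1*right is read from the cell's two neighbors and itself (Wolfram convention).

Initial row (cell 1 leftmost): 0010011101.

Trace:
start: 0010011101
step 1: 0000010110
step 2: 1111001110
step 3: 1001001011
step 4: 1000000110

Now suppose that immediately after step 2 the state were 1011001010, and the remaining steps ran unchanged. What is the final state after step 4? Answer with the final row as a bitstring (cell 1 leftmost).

1101010010

state after step 2 := 1011001010
step 3: 0111000101
step 4: 1101010010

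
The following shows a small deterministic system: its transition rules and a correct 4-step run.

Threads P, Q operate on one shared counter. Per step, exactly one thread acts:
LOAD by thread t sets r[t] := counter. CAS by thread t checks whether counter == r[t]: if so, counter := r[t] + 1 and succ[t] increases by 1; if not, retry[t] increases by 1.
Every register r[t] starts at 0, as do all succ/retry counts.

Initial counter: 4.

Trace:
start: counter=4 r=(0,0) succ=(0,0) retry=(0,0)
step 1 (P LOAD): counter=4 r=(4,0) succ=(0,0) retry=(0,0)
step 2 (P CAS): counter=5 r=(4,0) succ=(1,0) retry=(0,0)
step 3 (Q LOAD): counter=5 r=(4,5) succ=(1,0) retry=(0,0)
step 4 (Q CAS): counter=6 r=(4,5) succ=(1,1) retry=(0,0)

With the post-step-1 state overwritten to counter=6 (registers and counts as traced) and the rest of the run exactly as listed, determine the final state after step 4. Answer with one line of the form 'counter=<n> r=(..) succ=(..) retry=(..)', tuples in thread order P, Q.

counter=7 r=(4,6) succ=(0,1) retry=(1,0)

state after step 1 := counter=6 r=(4,0) succ=(0,0) retry=(0,0)
step 2 (P CAS): counter=6 r=(4,0) succ=(0,0) retry=(1,0)
step 3 (Q LOAD): counter=6 r=(4,6) succ=(0,0) retry=(1,0)
step 4 (Q CAS): counter=7 r=(4,6) succ=(0,1) retry=(1,0)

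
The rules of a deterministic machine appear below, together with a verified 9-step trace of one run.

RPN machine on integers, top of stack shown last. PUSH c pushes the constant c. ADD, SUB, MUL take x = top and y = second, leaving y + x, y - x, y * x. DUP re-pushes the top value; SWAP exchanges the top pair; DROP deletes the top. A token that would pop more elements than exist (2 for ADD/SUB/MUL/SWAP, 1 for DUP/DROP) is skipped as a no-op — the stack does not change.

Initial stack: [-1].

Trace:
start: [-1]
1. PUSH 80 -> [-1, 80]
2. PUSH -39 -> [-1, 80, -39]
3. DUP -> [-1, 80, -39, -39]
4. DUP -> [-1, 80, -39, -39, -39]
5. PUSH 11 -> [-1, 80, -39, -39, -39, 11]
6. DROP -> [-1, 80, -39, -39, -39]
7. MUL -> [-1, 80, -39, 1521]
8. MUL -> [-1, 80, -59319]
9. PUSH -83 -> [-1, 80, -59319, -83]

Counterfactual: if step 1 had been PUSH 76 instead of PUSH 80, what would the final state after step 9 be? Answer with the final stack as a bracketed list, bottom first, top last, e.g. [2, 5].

(re-executing from step 1 with the substitution; state before step 1: [-1])
1. PUSH 76 -> [-1, 76]
2. PUSH -39 -> [-1, 76, -39]
3. DUP -> [-1, 76, -39, -39]
4. DUP -> [-1, 76, -39, -39, -39]
5. PUSH 11 -> [-1, 76, -39, -39, -39, 11]
6. DROP -> [-1, 76, -39, -39, -39]
7. MUL -> [-1, 76, -39, 1521]
8. MUL -> [-1, 76, -59319]
9. PUSH -83 -> [-1, 76, -59319, -83]

[-1, 76, -59319, -83]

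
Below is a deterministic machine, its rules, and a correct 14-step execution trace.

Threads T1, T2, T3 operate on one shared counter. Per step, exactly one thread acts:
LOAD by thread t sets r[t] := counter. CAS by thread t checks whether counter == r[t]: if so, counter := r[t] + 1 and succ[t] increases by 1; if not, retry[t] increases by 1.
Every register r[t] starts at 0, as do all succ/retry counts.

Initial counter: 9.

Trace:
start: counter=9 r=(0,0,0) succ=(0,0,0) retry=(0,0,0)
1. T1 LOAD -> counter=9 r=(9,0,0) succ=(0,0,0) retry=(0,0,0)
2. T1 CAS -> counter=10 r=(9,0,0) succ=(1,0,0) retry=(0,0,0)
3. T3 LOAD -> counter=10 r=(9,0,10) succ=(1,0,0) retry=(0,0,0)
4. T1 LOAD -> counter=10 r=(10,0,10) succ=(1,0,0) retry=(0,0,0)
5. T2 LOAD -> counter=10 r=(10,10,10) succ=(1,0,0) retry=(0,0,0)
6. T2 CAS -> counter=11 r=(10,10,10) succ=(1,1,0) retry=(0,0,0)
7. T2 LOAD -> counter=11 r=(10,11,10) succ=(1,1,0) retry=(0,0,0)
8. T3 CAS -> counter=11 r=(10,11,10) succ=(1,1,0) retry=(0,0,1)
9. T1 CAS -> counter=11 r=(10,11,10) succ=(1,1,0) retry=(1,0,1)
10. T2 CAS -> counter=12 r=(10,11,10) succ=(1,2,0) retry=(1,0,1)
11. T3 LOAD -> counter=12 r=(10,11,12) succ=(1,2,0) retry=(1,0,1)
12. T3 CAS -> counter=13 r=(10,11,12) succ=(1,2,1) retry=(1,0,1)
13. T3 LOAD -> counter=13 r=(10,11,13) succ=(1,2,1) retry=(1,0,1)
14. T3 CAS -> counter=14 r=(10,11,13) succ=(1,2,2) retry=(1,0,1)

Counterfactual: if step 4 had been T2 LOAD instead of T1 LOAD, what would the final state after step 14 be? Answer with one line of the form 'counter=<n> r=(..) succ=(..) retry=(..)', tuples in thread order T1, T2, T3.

(re-executing from step 4 with the substitution; state before step 4: counter=10 r=(9,0,10) succ=(1,0,0) retry=(0,0,0))
4. T2 LOAD -> counter=10 r=(9,10,10) succ=(1,0,0) retry=(0,0,0)
5. T2 LOAD -> counter=10 r=(9,10,10) succ=(1,0,0) retry=(0,0,0)
6. T2 CAS -> counter=11 r=(9,10,10) succ=(1,1,0) retry=(0,0,0)
7. T2 LOAD -> counter=11 r=(9,11,10) succ=(1,1,0) retry=(0,0,0)
8. T3 CAS -> counter=11 r=(9,11,10) succ=(1,1,0) retry=(0,0,1)
9. T1 CAS -> counter=11 r=(9,11,10) succ=(1,1,0) retry=(1,0,1)
10. T2 CAS -> counter=12 r=(9,11,10) succ=(1,2,0) retry=(1,0,1)
11. T3 LOAD -> counter=12 r=(9,11,12) succ=(1,2,0) retry=(1,0,1)
12. T3 CAS -> counter=13 r=(9,11,12) succ=(1,2,1) retry=(1,0,1)
13. T3 LOAD -> counter=13 r=(9,11,13) succ=(1,2,1) retry=(1,0,1)
14. T3 CAS -> counter=14 r=(9,11,13) succ=(1,2,2) retry=(1,0,1)

counter=14 r=(9,11,13) succ=(1,2,2) retry=(1,0,1)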